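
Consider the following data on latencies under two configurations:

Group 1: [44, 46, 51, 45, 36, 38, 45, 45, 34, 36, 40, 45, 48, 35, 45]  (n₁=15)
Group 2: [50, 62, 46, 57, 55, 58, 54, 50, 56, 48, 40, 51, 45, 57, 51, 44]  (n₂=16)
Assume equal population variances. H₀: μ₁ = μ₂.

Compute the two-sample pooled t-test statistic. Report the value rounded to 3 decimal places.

test statistic = -4.603

x̄₁=42.200, s₁=5.254, n₁=15
x̄₂=51.500, s₂=5.944, n₂=16
s_p² = [14·5.254² + 15·5.944²]/29 = 31.6000
SE = √(s_p²·(1/15+1/16)) = 2.0203
t = (42.200−51.500)/2.0203 = -4.6032
df = 29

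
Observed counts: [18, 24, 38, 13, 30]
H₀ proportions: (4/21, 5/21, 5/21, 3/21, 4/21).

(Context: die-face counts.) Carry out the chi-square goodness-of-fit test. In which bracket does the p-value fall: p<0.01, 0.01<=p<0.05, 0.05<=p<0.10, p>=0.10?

p-value bracket: 0.05<=p<0.10

n = 123; E_i = n·p_i = [23.43, 29.29, 29.29, 17.57, 23.43]
χ² = (18−23.43)²/23.43 + (24−29.29)²/29.29 + (38−29.29)²/29.29 + (13−17.57)²/17.57 + (30−23.43)²/23.43 = 7.8374
df = 4
p-value (upper-tail) = 0.09772
→ bracket: 0.05<=p<0.10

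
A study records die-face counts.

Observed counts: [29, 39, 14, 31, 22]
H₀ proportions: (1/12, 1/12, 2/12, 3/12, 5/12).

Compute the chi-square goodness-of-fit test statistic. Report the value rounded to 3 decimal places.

test statistic = 120.745

n = 135; E_i = n·p_i = [11.25, 11.25, 22.50, 33.75, 56.25]
χ² = (29−11.25)²/11.25 + (39−11.25)²/11.25 + (14−22.50)²/22.50 + (31−33.75)²/33.75 + (22−56.25)²/56.25 = 120.7452
df = 4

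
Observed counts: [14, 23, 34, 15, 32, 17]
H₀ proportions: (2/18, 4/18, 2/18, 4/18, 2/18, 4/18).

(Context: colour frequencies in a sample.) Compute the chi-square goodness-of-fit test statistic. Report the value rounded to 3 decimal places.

test statistic = 58.167

n = 135; E_i = n·p_i = [15.00, 30.00, 15.00, 30.00, 15.00, 30.00]
χ² = (14−15.00)²/15.00 + (23−30.00)²/30.00 + (34−15.00)²/15.00 + (15−30.00)²/30.00 + (32−15.00)²/15.00 + (17−30.00)²/30.00 = 58.1667
df = 5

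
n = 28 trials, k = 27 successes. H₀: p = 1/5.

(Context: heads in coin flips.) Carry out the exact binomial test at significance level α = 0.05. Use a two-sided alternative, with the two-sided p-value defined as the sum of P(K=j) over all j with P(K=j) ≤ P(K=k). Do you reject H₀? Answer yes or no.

Exact binomial: n=28, k=27, p₀=1/5=0.2000
P(X=j) = C(n,j)·p₀^j·(1−p₀)^(n−j); p = Σ P(X=j) over j with P(X=j) ≤ P(X=27)
p-value (two-sided) = 0.00000
At α=0.05: p < α → reject H₀

reject H₀: yes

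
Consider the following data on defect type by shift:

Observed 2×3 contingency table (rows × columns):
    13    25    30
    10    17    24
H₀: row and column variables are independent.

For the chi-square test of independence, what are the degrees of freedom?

degrees of freedom = 2

df = (r−1)(c−1) = (2−1)·(3−1) = 2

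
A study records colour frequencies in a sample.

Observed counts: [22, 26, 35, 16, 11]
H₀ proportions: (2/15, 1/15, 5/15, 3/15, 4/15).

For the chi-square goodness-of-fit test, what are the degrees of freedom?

degrees of freedom = 4

df = k − 1 = 5 − 1 = 4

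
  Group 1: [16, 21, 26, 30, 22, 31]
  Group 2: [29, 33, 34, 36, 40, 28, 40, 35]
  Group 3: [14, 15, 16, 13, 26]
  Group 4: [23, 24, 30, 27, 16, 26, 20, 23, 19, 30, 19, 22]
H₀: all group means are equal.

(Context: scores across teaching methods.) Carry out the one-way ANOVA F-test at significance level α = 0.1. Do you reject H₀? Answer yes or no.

Group means [24.33, 34.38, 16.80, 23.25], grand mean 25.290
SSB = Σnᵢ(x̄ᵢ−x̄)² = 1076.129; SSW = ΣΣ(x−x̄ᵢ)² = 628.258
MSB = 1076.129/3 = 358.7096; MSW = 628.258/27 = 23.2688
F = MSB/MSW = 15.4159
df = (3, 27)
p-value (upper-tail) = 0.00000
At α=0.1: p < α → reject H₀

reject H₀: yes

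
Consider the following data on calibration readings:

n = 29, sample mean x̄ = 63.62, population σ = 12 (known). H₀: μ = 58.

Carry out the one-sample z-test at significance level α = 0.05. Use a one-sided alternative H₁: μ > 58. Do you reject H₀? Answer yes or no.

SE = σ/√n = 12/√29 = 2.2283
z = (x̄−μ₀)/SE = (63.62−58)/2.2283 = 2.5221
p-value (one-sided, H₁ greater) = 0.00583
At α=0.05: p < α → reject H₀

reject H₀: yes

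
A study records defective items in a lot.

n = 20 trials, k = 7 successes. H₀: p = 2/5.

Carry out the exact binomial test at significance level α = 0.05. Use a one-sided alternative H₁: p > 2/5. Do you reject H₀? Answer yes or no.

reject H₀: no

Exact binomial: n=20, k=7, p₀=2/5=0.4000
P(X≥7) from Σ C(n,i)·p₀^i·(1−p₀)^(n−i)
p-value (one-sided, H₁ greater) = 0.74999
At α=0.05: p ≥ α → fail to reject H₀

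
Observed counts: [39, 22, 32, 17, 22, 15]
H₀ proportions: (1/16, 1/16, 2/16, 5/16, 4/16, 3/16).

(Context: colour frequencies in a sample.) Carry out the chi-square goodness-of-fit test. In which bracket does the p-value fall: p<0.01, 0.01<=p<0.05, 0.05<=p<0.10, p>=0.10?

p-value bracket: p<0.01

n = 147; E_i = n·p_i = [9.19, 9.19, 18.38, 45.94, 36.75, 27.56]
χ² = (39−9.19)²/9.19 + (22−9.19)²/9.19 + (32−18.38)²/18.38 + (17−45.94)²/45.94 + (22−36.75)²/36.75 + (15−27.56)²/27.56 = 154.5837
df = 5
p-value (upper-tail) = 0.00000
→ bracket: p<0.01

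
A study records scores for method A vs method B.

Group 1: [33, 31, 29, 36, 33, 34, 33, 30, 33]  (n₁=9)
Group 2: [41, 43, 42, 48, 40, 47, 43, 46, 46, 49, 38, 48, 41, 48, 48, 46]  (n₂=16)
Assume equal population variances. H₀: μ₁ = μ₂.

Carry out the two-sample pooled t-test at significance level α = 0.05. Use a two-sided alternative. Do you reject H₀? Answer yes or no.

reject H₀: yes

x̄₁=32.444, s₁=2.128, n₁=9
x̄₂=44.625, s₂=3.462, n₂=16
s_p² = [8·2.128² + 15·3.462²]/23 = 9.3901
SE = √(s_p²·(1/9+1/16)) = 1.2768
t = (32.444−44.625)/1.2768 = -9.5399
df = 23
p-value (two-sided) = 0.00000
At α=0.05: p < α → reject H₀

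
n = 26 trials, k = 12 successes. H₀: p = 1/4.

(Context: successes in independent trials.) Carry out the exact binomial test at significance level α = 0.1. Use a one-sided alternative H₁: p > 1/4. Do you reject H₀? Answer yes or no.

reject H₀: yes

Exact binomial: n=26, k=12, p₀=1/4=0.2500
P(X≥12) from Σ C(n,i)·p₀^i·(1−p₀)^(n−i)
p-value (one-sided, H₁ greater) = 0.01547
At α=0.1: p < α → reject H₀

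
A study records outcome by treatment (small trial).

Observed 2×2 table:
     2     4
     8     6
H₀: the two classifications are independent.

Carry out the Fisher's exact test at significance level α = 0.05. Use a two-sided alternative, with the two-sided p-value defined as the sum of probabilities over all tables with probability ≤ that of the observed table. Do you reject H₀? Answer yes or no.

Margins: r₁=6, r₂=14, c₁=10, c₂=10, n=20
p_obs = C(6,2)·C(14,8)/C(20,10); sum pmf over tables with pmf ≤ p_obs
p-value (two-sided) = 0.62848
At α=0.05: p ≥ α → fail to reject H₀

reject H₀: no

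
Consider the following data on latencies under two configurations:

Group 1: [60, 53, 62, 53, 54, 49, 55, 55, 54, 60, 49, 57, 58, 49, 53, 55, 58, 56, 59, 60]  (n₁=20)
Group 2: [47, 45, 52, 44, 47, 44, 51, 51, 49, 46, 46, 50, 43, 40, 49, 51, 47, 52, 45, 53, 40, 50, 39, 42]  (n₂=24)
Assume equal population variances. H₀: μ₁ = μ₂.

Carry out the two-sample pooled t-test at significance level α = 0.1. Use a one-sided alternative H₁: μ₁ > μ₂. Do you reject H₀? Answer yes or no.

reject H₀: yes

x̄₁=55.450, s₁=3.845, n₁=20
x̄₂=46.792, s₂=4.118, n₂=24
s_p² = [19·3.845² + 23·4.118²]/42 = 15.9740
SE = √(s_p²·(1/20+1/24)) = 1.2101
t = (55.450−46.792)/1.2101 = 7.1552
df = 42
p-value (one-sided, H₁ greater) = 0.00000
At α=0.1: p < α → reject H₀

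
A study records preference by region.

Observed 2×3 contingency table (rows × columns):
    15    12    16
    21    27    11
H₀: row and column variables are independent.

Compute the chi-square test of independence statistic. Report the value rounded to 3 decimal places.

test statistic = 5.316

Row totals [43, 59], col totals [36, 39, 27], n=102
χ² = (15−15.18)²/15.18 + (12−16.44)²/16.44 + (16−11.38)²/11.38 + (21−20.82)²/20.82 + (27−22.56)²/22.56 + (11−15.62)²/15.62 = 5.3162
df = 2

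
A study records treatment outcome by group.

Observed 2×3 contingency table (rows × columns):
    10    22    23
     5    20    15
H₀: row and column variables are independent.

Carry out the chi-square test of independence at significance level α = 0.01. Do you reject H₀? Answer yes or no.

reject H₀: no

Row totals [55, 40], col totals [15, 42, 38], n=95
χ² = (10−8.68)²/8.68 + (22−24.32)²/24.32 + (23−22.00)²/22.00 + (5−6.32)²/6.32 + (20−17.68)²/17.68 + (15−16.00)²/16.00 = 1.1052
df = 2
p-value (upper-tail) = 0.57544
At α=0.01: p ≥ α → fail to reject H₀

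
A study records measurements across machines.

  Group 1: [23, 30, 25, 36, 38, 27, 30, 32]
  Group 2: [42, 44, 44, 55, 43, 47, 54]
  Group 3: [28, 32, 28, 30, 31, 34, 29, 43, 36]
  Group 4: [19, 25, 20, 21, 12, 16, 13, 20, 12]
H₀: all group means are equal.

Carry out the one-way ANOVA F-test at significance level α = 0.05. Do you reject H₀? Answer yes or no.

Group means [30.12, 47.00, 32.33, 17.56], grand mean 30.879
SSB = Σnᵢ(x̄ᵢ−x̄)² = 3440.418; SSW = ΣΣ(x−x̄ᵢ)² = 711.097
MSB = 3440.418/3 = 1146.8060; MSW = 711.097/29 = 24.5206
F = MSB/MSW = 46.7691
df = (3, 29)
p-value (upper-tail) = 0.00000
At α=0.05: p < α → reject H₀

reject H₀: yes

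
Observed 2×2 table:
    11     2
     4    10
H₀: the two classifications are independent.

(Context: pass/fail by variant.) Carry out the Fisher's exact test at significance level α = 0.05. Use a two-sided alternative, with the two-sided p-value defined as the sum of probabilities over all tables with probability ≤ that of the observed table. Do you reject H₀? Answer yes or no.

reject H₀: yes

Margins: r₁=13, r₂=14, c₁=15, c₂=12, n=27
p_obs = C(13,11)·C(14,4)/C(27,15); sum pmf over tables with pmf ≤ p_obs
p-value (two-sided) = 0.00633
At α=0.05: p < α → reject H₀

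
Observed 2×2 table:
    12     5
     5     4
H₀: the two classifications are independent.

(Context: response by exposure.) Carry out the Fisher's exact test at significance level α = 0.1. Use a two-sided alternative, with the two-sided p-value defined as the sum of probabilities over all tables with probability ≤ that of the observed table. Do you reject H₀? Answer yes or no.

reject H₀: no

Margins: r₁=17, r₂=9, c₁=17, c₂=9, n=26
p_obs = C(17,12)·C(9,5)/C(26,17); sum pmf over tables with pmf ≤ p_obs
p-value (two-sided) = 0.66729
At α=0.1: p ≥ α → fail to reject H₀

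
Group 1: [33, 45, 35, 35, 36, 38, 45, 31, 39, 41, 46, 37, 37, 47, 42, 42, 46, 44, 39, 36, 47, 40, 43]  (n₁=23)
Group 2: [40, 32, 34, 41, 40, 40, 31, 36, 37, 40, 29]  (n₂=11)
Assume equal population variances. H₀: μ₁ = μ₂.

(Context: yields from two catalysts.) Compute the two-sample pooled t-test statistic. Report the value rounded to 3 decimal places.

test statistic = 2.268

x̄₁=40.174, s₁=4.716, n₁=23
x̄₂=36.364, s₂=4.273, n₂=11
s_p² = [22·4.716² + 10·4.273²]/32 = 20.9953
SE = √(s_p²·(1/23+1/11)) = 1.6797
t = (40.174−36.364)/1.6797 = 2.2684
df = 32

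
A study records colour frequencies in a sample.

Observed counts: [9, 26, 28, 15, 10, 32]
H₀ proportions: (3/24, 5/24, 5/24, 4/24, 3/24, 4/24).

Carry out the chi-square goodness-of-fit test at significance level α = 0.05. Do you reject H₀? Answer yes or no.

reject H₀: yes

n = 120; E_i = n·p_i = [15.00, 25.00, 25.00, 20.00, 15.00, 20.00]
χ² = (9−15.00)²/15.00 + (26−25.00)²/25.00 + (28−25.00)²/25.00 + (15−20.00)²/20.00 + (10−15.00)²/15.00 + (32−20.00)²/20.00 = 12.9167
df = 5
p-value (upper-tail) = 0.02417
At α=0.05: p < α → reject H₀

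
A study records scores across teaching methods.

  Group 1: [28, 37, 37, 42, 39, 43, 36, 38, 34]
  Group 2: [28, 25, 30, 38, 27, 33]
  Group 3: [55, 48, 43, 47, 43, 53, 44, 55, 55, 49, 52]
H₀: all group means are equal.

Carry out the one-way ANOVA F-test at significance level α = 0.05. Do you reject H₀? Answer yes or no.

Group means [37.11, 30.17, 49.45], grand mean 40.731
SSB = Σnᵢ(x̄ᵢ−x̄)² = 1624.666; SSW = ΣΣ(x−x̄ᵢ)² = 500.449
MSB = 1624.666/2 = 812.3329; MSW = 500.449/23 = 21.7587
F = MSB/MSW = 37.3338
df = (2, 23)
p-value (upper-tail) = 0.00000
At α=0.05: p < α → reject H₀

reject H₀: yes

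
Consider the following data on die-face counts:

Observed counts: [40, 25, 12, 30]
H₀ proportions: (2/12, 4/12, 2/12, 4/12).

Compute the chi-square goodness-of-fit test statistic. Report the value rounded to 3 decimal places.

n = 107; E_i = n·p_i = [17.83, 35.67, 17.83, 35.67]
χ² = (40−17.83)²/17.83 + (25−35.67)²/35.67 + (12−17.83)²/17.83 + (30−35.67)²/35.67 = 33.5514
df = 3

test statistic = 33.551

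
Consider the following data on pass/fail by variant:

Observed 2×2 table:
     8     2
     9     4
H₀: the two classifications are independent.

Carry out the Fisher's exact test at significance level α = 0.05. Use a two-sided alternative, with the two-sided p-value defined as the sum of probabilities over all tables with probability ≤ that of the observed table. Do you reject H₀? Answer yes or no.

Margins: r₁=10, r₂=13, c₁=17, c₂=6, n=23
p_obs = C(10,8)·C(13,9)/C(23,17); sum pmf over tables with pmf ≤ p_obs
p-value (two-sided) = 0.66002
At α=0.05: p ≥ α → fail to reject H₀

reject H₀: no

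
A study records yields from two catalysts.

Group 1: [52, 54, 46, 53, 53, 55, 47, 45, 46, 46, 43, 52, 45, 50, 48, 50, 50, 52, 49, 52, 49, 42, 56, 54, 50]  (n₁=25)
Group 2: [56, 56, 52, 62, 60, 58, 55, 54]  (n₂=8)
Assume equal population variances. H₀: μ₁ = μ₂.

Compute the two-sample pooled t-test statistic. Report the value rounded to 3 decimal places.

test statistic = -4.714

x̄₁=49.560, s₁=3.809, n₁=25
x̄₂=56.625, s₂=3.249, n₂=8
s_p² = [24·3.809² + 7·3.249²]/31 = 13.6140
SE = √(s_p²·(1/25+1/8)) = 1.4988
t = (49.560−56.625)/1.4988 = -4.7139
df = 31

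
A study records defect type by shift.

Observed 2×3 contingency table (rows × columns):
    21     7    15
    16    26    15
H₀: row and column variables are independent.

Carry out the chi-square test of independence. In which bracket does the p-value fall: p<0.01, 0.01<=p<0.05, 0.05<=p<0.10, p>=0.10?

p-value bracket: p<0.01

Row totals [43, 57], col totals [37, 33, 30], n=100
χ² = (21−15.91)²/15.91 + (7−14.19)²/14.19 + (15−12.90)²/12.90 + (16−21.09)²/21.09 + (26−18.81)²/18.81 + (15−17.10)²/17.10 = 9.8481
df = 2
p-value (upper-tail) = 0.00727
→ bracket: p<0.01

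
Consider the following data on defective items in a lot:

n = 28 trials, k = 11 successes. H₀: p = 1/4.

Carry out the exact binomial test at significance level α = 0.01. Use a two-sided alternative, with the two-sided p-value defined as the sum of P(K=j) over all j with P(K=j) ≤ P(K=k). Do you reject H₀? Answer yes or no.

reject H₀: no

Exact binomial: n=28, k=11, p₀=1/4=0.2500
P(X=j) = C(n,j)·p₀^j·(1−p₀)^(n−j); p = Σ P(X=j) over j with P(X=j) ≤ P(X=11)
p-value (two-sided) = 0.08451
At α=0.01: p ≥ α → fail to reject H₀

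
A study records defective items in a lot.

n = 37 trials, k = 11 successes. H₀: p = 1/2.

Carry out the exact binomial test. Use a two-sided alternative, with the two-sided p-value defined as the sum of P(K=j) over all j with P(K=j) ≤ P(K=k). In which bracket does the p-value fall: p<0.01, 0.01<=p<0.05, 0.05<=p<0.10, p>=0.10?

p-value bracket: 0.01<=p<0.05

Exact binomial: n=37, k=11, p₀=1/2=0.5000
P(X=j) = C(n,j)·p₀^j·(1−p₀)^(n−j); p = Σ P(X=j) over j with P(X=j) ≤ P(X=11)
p-value (two-sided) = 0.02007
→ bracket: 0.01<=p<0.05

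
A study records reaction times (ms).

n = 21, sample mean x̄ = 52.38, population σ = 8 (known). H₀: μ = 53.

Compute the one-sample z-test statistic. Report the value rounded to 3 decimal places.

SE = σ/√n = 8/√21 = 1.7457
z = (x̄−μ₀)/SE = (52.38−53)/1.7457 = -0.3551

test statistic = -0.355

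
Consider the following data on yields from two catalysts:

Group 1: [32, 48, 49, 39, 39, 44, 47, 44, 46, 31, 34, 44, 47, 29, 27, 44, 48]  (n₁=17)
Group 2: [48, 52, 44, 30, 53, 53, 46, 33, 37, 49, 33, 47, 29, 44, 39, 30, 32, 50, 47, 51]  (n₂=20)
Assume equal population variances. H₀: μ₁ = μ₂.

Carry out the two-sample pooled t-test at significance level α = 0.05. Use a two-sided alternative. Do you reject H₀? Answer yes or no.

reject H₀: no

x̄₁=40.706, s₁=7.380, n₁=17
x̄₂=42.350, s₂=8.573, n₂=20
s_p² = [16·7.380² + 19·8.573²]/35 = 64.8023
SE = √(s_p²·(1/17+1/20)) = 2.6556
t = (40.706−42.350)/2.6556 = -0.6191
df = 35
p-value (two-sided) = 0.53985
At α=0.05: p ≥ α → fail to reject H₀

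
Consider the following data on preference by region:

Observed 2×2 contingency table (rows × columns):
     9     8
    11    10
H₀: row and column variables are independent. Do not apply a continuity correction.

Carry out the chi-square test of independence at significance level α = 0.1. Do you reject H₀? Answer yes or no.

Row totals [17, 21], col totals [20, 18], n=38
χ² = (9−8.95)²/8.95 + (8−8.05)²/8.05 + (11−11.05)²/11.05 + (10−9.95)²/9.95 = 0.0012
df = 1
p-value (upper-tail) = 0.97257
At α=0.1: p ≥ α → fail to reject H₀

reject H₀: no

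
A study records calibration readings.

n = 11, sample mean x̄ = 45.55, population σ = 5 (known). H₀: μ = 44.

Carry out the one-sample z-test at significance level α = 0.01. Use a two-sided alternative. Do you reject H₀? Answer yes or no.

SE = σ/√n = 5/√11 = 1.5076
z = (x̄−μ₀)/SE = (45.55−44)/1.5076 = 1.0282
p-value (two-sided) = 0.30388
At α=0.01: p ≥ α → fail to reject H₀

reject H₀: no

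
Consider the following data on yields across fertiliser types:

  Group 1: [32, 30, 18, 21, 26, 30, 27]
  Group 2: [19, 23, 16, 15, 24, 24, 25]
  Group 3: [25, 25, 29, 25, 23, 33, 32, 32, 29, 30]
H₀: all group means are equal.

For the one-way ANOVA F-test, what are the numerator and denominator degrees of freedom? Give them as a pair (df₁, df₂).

k = 3 groups, N = 24 total
df = (k−1, N−k) = (3−1, 24−3) = (2, 21)

degrees of freedom = [2, 21]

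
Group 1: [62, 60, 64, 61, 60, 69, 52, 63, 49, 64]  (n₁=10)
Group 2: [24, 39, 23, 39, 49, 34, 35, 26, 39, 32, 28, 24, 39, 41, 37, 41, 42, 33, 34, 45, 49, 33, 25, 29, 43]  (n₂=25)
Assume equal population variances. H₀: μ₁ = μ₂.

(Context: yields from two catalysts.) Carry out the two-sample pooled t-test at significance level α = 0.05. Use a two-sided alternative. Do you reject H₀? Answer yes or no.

reject H₀: yes

x̄₁=60.400, s₁=5.873, n₁=10
x̄₂=35.320, s₂=7.674, n₂=25
s_p² = [9·5.873² + 24·7.674²]/33 = 52.2376
SE = √(s_p²·(1/10+1/25)) = 2.7043
t = (60.400−35.320)/2.7043 = 9.2741
df = 33
p-value (two-sided) = 0.00000
At α=0.05: p < α → reject H₀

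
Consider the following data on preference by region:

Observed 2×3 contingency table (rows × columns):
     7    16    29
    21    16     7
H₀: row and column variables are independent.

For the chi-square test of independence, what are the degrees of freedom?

df = (r−1)(c−1) = (2−1)·(3−1) = 2

degrees of freedom = 2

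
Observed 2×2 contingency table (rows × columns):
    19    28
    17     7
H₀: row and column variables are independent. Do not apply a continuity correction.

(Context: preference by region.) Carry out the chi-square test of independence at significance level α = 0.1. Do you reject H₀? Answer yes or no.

reject H₀: yes

Row totals [47, 24], col totals [36, 35], n=71
χ² = (19−23.83)²/23.83 + (28−23.17)²/23.17 + (17−12.17)²/12.17 + (7−11.83)²/11.83 = 5.8772
df = 1
p-value (upper-tail) = 0.01534
At α=0.1: p < α → reject H₀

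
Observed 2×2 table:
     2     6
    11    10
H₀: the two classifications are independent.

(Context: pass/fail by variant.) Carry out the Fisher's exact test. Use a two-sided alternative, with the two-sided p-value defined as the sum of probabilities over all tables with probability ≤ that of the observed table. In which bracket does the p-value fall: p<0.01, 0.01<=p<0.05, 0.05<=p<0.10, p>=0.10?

Margins: r₁=8, r₂=21, c₁=13, c₂=16, n=29
p_obs = C(8,2)·C(21,11)/C(29,13); sum pmf over tables with pmf ≤ p_obs
p-value (two-sided) = 0.23785
→ bracket: p>=0.10

p-value bracket: p>=0.10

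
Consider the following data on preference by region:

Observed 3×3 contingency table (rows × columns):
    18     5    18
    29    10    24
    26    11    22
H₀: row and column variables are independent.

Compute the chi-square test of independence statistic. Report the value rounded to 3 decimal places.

Row totals [41, 63, 59], col totals [73, 26, 64], n=163
χ² = (18−18.36)²/18.36 + (5−6.54)²/6.54 + (18−16.10)²/16.10 + (29−28.21)²/28.21 + (10−10.05)²/10.05 + (24−24.74)²/24.74 + (26−26.42)²/26.42 + (11−9.41)²/9.41 + (22−23.17)²/23.17 = 0.9721
df = 4

test statistic = 0.972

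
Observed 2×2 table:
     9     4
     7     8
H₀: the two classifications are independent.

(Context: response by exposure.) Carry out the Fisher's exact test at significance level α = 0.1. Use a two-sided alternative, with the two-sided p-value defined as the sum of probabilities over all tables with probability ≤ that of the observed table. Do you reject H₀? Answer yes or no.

reject H₀: no

Margins: r₁=13, r₂=15, c₁=16, c₂=12, n=28
p_obs = C(13,9)·C(15,7)/C(28,16); sum pmf over tables with pmf ≤ p_obs
p-value (two-sided) = 0.27606
At α=0.1: p ≥ α → fail to reject H₀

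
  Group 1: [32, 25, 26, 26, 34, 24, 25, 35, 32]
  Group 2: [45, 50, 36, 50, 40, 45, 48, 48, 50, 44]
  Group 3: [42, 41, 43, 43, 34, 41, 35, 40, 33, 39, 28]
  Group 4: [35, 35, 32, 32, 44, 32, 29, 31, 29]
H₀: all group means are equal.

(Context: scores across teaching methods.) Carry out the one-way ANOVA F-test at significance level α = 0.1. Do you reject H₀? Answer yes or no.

Group means [28.78, 45.60, 38.09, 33.22], grand mean 36.744
SSB = Σnᵢ(x̄ᵢ−x̄)² = 1487.016; SSW = ΣΣ(x−x̄ᵢ)² = 756.420
MSB = 1487.016/3 = 495.6719; MSW = 756.420/35 = 21.6120
F = MSB/MSW = 22.9350
df = (3, 35)
p-value (upper-tail) = 0.00000
At α=0.1: p < α → reject H₀

reject H₀: yes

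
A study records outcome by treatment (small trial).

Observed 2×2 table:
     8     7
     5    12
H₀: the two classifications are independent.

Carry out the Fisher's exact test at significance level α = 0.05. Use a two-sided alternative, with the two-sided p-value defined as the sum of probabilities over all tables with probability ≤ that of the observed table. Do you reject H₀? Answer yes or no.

Margins: r₁=15, r₂=17, c₁=13, c₂=19, n=32
p_obs = C(15,8)·C(17,5)/C(32,13); sum pmf over tables with pmf ≤ p_obs
p-value (two-sided) = 0.28037
At α=0.05: p ≥ α → fail to reject H₀

reject H₀: no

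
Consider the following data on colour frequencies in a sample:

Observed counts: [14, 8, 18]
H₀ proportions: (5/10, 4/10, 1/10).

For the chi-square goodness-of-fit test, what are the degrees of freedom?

degrees of freedom = 2

df = k − 1 = 3 − 1 = 2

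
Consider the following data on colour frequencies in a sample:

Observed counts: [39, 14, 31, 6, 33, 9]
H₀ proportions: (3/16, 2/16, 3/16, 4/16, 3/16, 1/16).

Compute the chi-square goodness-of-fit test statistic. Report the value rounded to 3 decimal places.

test statistic = 35.071

n = 132; E_i = n·p_i = [24.75, 16.50, 24.75, 33.00, 24.75, 8.25]
χ² = (39−24.75)²/24.75 + (14−16.50)²/16.50 + (31−24.75)²/24.75 + (6−33.00)²/33.00 + (33−24.75)²/24.75 + (9−8.25)²/8.25 = 35.0707
df = 5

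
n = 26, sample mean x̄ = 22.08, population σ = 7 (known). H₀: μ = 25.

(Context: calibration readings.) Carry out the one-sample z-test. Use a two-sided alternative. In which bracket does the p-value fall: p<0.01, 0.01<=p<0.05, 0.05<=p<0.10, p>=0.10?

p-value bracket: 0.01<=p<0.05

SE = σ/√n = 7/√26 = 1.3728
z = (x̄−μ₀)/SE = (22.08−25)/1.3728 = -2.1270
p-value (two-sided) = 0.03342
→ bracket: 0.01<=p<0.05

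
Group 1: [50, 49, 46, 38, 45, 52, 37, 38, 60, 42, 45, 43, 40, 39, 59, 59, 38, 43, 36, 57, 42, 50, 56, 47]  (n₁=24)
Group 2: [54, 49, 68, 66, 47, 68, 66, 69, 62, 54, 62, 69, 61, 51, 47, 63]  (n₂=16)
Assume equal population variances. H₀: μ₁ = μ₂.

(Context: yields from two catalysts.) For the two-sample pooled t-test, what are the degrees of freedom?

df = n₁ + n₂ − 2 = 24 + 16 − 2 = 38

degrees of freedom = 38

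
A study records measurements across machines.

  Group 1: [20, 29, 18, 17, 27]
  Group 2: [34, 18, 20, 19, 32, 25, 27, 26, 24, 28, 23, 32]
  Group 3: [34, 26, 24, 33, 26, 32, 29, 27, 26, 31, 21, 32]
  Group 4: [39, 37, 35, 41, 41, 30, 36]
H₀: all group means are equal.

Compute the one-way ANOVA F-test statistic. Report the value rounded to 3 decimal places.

test statistic = 12.349

Group means [22.20, 25.67, 28.42, 37.00], grand mean 28.306
SSB = Σnᵢ(x̄ᵢ−x̄)² = 799.256; SSW = ΣΣ(x−x̄ᵢ)² = 690.383
MSB = 799.256/3 = 266.4185; MSW = 690.383/32 = 21.5745
F = MSB/MSW = 12.3488
df = (3, 32)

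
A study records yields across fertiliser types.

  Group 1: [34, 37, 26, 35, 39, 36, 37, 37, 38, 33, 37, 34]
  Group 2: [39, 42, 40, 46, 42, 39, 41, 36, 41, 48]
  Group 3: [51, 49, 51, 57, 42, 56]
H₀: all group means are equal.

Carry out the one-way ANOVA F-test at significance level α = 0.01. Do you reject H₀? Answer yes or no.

Group means [35.25, 41.40, 51.00], grand mean 40.821
SSB = Σnᵢ(x̄ᵢ−x̄)² = 997.457; SSW = ΣΣ(x−x̄ᵢ)² = 382.650
MSB = 997.457/2 = 498.7286; MSW = 382.650/25 = 15.3060
F = MSB/MSW = 32.5839
df = (2, 25)
p-value (upper-tail) = 0.00000
At α=0.01: p < α → reject H₀

reject H₀: yes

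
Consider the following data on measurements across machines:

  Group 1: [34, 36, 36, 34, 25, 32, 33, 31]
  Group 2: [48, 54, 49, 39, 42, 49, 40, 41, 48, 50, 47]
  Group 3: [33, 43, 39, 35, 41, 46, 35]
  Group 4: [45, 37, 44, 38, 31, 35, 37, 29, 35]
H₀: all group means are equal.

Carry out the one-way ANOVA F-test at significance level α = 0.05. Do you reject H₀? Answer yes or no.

reject H₀: yes

Group means [32.62, 46.09, 38.86, 36.78], grand mean 39.171
SSB = Σnᵢ(x̄ᵢ−x̄)² = 921.775; SSW = ΣΣ(x−x̄ᵢ)² = 679.197
MSB = 921.775/3 = 307.2582; MSW = 679.197/31 = 21.9096
F = MSB/MSW = 14.0239
df = (3, 31)
p-value (upper-tail) = 0.00001
At α=0.05: p < α → reject H₀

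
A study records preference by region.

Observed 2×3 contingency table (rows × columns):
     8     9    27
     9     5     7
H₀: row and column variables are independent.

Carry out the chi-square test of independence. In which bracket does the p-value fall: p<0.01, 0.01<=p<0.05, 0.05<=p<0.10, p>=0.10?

p-value bracket: 0.05<=p<0.10

Row totals [44, 21], col totals [17, 14, 34], n=65
χ² = (8−11.51)²/11.51 + (9−9.48)²/9.48 + (27−23.02)²/23.02 + (9−5.49)²/5.49 + (5−4.52)²/4.52 + (7−10.98)²/10.98 = 5.5189
df = 2
p-value (upper-tail) = 0.06333
→ bracket: 0.05<=p<0.10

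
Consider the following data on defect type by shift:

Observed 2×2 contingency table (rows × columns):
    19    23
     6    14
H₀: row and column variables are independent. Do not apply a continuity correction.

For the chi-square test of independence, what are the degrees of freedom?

df = (r−1)(c−1) = (2−1)·(2−1) = 1

degrees of freedom = 1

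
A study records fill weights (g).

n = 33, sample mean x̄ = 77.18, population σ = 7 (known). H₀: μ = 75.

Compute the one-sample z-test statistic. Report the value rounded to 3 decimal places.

test statistic = 1.789

SE = σ/√n = 7/√33 = 1.2185
z = (x̄−μ₀)/SE = (77.18−75)/1.2185 = 1.7890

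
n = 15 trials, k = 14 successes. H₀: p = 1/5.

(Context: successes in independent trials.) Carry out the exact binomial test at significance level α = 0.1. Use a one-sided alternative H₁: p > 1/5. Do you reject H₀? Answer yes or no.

reject H₀: yes

Exact binomial: n=15, k=14, p₀=1/5=0.2000
P(X≥14) from Σ C(n,i)·p₀^i·(1−p₀)^(n−i)
p-value (one-sided, H₁ greater) = 0.00000
At α=0.1: p < α → reject H₀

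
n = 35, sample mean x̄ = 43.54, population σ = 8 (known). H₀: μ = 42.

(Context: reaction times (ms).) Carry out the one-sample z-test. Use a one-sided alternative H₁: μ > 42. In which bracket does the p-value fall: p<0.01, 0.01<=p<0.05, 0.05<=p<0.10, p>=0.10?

SE = σ/√n = 8/√35 = 1.3522
z = (x̄−μ₀)/SE = (43.54−42)/1.3522 = 1.1388
p-value (one-sided, H₁ greater) = 0.12738
→ bracket: p>=0.10

p-value bracket: p>=0.10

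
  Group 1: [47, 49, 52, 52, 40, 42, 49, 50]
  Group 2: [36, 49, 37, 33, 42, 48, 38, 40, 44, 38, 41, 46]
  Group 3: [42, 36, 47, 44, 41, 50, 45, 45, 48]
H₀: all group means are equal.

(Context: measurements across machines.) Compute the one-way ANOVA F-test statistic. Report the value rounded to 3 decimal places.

test statistic = 5.033

Group means [47.62, 41.00, 44.22], grand mean 43.828
SSB = Σnᵢ(x̄ᵢ−x̄)² = 212.707; SSW = ΣΣ(x−x̄ᵢ)² = 549.431
MSB = 212.707/2 = 106.3537; MSW = 549.431/26 = 21.1319
F = MSB/MSW = 5.0328
df = (2, 26)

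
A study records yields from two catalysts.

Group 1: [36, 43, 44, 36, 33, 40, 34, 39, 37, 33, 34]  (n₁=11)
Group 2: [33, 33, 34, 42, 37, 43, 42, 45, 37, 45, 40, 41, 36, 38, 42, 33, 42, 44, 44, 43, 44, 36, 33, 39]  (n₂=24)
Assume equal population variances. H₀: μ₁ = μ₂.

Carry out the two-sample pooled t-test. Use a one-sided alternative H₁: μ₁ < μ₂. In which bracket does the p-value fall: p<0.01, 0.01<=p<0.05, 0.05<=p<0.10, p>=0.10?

x̄₁=37.182, s₁=3.868, n₁=11
x̄₂=39.417, s₂=4.232, n₂=24
s_p² = [10·3.868² + 23·4.232²]/33 = 17.0142
SE = √(s_p²·(1/11+1/24)) = 1.5019
t = (37.182−39.417)/1.5019 = -1.4880
df = 33
p-value (one-sided, H₁ less) = 0.07312
→ bracket: 0.05<=p<0.10

p-value bracket: 0.05<=p<0.10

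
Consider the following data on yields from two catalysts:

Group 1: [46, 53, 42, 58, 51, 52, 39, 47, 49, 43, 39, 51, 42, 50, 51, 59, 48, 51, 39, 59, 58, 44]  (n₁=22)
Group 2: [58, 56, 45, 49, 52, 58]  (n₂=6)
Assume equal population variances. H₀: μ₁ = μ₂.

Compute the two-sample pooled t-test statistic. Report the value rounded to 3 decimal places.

test statistic = -1.501

x̄₁=48.682, s₁=6.454, n₁=22
x̄₂=53.000, s₂=5.292, n₂=6
s_p² = [21·6.454² + 5·5.292²]/26 = 39.0297
SE = √(s_p²·(1/22+1/6)) = 2.8773
t = (48.682−53.000)/2.8773 = -1.5008
df = 26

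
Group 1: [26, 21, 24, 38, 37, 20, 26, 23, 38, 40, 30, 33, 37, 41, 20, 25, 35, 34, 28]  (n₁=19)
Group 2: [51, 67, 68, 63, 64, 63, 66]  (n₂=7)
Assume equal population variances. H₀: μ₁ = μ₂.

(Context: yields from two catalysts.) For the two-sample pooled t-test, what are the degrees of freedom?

degrees of freedom = 24

df = n₁ + n₂ − 2 = 19 + 7 − 2 = 24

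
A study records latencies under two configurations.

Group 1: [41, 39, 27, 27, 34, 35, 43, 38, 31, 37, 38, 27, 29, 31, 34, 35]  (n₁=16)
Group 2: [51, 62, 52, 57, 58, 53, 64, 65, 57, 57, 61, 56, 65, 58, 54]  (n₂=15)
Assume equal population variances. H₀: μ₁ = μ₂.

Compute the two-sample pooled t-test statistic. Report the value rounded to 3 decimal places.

x̄₁=34.125, s₁=5.084, n₁=16
x̄₂=58.000, s₂=4.567, n₂=15
s_p² = [15·5.084² + 14·4.567²]/29 = 23.4397
SE = √(s_p²·(1/16+1/15)) = 1.7400
t = (34.125−58.000)/1.7400 = -13.7212
df = 29

test statistic = -13.721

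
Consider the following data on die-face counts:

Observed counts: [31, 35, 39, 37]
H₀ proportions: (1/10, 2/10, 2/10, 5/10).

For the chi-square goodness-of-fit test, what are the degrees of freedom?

degrees of freedom = 3

df = k − 1 = 4 − 1 = 3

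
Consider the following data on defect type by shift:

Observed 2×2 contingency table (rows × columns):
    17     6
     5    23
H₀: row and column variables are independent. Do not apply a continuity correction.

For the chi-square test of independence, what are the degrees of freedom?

degrees of freedom = 1

df = (r−1)(c−1) = (2−1)·(2−1) = 1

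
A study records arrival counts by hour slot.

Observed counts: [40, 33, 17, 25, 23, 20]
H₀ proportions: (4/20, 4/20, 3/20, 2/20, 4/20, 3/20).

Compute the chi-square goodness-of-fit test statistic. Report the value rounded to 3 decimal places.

n = 158; E_i = n·p_i = [31.60, 31.60, 23.70, 15.80, 31.60, 23.70]
χ² = (40−31.60)²/31.60 + (33−31.60)²/31.60 + (17−23.70)²/23.70 + (25−15.80)²/15.80 + (23−31.60)²/31.60 + (20−23.70)²/23.70 = 12.4641
df = 5

test statistic = 12.464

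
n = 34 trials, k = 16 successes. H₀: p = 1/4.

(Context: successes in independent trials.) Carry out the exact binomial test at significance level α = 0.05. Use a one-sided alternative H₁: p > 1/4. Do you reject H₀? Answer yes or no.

reject H₀: yes

Exact binomial: n=34, k=16, p₀=1/4=0.2500
P(X≥16) from Σ C(n,i)·p₀^i·(1−p₀)^(n−i)
p-value (one-sided, H₁ greater) = 0.00435
At α=0.05: p < α → reject H₀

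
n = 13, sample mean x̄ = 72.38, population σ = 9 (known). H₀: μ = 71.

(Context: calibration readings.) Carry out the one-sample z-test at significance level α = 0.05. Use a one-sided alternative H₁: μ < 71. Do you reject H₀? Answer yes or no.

SE = σ/√n = 9/√13 = 2.4962
z = (x̄−μ₀)/SE = (72.38−71)/2.4962 = 0.5529
p-value (one-sided, H₁ less) = 0.70982
At α=0.05: p ≥ α → fail to reject H₀

reject H₀: no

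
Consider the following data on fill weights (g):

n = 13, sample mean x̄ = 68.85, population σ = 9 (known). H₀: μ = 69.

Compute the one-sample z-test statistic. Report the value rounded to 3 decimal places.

SE = σ/√n = 9/√13 = 2.4962
z = (x̄−μ₀)/SE = (68.85−69)/2.4962 = -0.0601

test statistic = -0.060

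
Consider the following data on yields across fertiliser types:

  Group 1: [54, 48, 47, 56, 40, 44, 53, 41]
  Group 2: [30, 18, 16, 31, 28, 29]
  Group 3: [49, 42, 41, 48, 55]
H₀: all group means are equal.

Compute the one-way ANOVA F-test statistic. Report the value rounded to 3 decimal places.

test statistic = 27.011

Group means [47.88, 25.33, 47.00], grand mean 40.526
SSB = Σnᵢ(x̄ᵢ−x̄)² = 2026.529; SSW = ΣΣ(x−x̄ᵢ)² = 600.208
MSB = 2026.529/2 = 1013.2643; MSW = 600.208/16 = 37.5130
F = MSB/MSW = 27.0110
df = (2, 16)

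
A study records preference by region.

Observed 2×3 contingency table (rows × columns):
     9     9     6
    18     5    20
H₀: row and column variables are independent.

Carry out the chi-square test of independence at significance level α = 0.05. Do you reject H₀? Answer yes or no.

reject H₀: yes

Row totals [24, 43], col totals [27, 14, 26], n=67
χ² = (9−9.67)²/9.67 + (9−5.01)²/5.01 + (6−9.31)²/9.31 + (18−17.33)²/17.33 + (5−8.99)²/8.99 + (20−16.69)²/16.69 = 6.8436
df = 2
p-value (upper-tail) = 0.03265
At α=0.05: p < α → reject H₀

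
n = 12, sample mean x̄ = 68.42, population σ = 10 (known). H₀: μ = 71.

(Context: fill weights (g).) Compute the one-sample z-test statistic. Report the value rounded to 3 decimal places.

SE = σ/√n = 10/√12 = 2.8868
z = (x̄−μ₀)/SE = (68.42−71)/2.8868 = -0.8937

test statistic = -0.894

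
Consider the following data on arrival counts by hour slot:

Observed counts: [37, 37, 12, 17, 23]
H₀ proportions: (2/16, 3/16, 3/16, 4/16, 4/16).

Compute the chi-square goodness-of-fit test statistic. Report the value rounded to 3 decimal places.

test statistic = 50.931

n = 126; E_i = n·p_i = [15.75, 23.62, 23.62, 31.50, 31.50]
χ² = (37−15.75)²/15.75 + (37−23.62)²/23.62 + (12−23.62)²/23.62 + (17−31.50)²/31.50 + (23−31.50)²/31.50 = 50.9312
df = 4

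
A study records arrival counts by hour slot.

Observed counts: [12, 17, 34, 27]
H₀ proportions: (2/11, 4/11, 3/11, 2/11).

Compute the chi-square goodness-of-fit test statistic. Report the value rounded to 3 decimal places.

n = 90; E_i = n·p_i = [16.36, 32.73, 24.55, 16.36]
χ² = (12−16.36)²/16.36 + (17−32.73)²/32.73 + (34−24.55)²/24.55 + (27−16.36)²/16.36 = 19.2769
df = 3

test statistic = 19.277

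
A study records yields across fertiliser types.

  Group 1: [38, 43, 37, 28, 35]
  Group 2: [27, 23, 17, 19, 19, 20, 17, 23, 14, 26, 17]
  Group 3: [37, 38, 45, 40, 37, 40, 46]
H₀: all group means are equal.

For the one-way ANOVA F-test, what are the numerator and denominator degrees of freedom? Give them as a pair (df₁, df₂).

k = 3 groups, N = 23 total
df = (k−1, N−k) = (3−1, 23−3) = (2, 20)

degrees of freedom = [2, 20]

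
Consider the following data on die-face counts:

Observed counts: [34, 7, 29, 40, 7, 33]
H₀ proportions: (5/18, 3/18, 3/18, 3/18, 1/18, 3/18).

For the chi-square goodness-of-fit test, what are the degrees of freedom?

degrees of freedom = 5

df = k − 1 = 6 − 1 = 5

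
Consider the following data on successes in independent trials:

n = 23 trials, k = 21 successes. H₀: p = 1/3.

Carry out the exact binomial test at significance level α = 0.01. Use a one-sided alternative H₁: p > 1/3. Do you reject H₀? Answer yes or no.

Exact binomial: n=23, k=21, p₀=1/3=0.3333
P(X≥21) from Σ C(n,i)·p₀^i·(1−p₀)^(n−i)
p-value (one-sided, H₁ greater) = 0.00000
At α=0.01: p < α → reject H₀

reject H₀: yes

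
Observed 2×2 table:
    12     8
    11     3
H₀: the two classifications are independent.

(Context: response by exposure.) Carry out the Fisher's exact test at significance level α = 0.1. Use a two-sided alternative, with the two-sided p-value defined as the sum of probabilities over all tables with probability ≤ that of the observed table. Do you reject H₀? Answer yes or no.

Margins: r₁=20, r₂=14, c₁=23, c₂=11, n=34
p_obs = C(20,12)·C(14,11)/C(34,23); sum pmf over tables with pmf ≤ p_obs
p-value (two-sided) = 0.29481
At α=0.1: p ≥ α → fail to reject H₀

reject H₀: no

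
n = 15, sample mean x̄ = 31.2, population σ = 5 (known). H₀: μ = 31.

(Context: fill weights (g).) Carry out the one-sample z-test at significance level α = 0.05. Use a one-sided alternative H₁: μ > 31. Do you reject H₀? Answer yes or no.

SE = σ/√n = 5/√15 = 1.2910
z = (x̄−μ₀)/SE = (31.2−31)/1.2910 = 0.1549
p-value (one-sided, H₁ greater) = 0.43844
At α=0.05: p ≥ α → fail to reject H₀

reject H₀: no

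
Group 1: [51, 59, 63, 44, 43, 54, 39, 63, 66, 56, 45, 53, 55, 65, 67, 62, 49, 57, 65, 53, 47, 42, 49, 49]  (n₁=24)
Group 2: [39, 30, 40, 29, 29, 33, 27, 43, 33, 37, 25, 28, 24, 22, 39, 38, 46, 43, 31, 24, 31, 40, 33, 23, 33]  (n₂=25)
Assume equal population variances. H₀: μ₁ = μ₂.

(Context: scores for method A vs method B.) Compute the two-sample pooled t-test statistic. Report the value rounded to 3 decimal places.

x̄₁=54.000, s₁=8.408, n₁=24
x̄₂=32.800, s₂=6.880, n₂=25
s_p² = [23·8.408² + 24·6.880²]/47 = 58.7660
SE = √(s_p²·(1/24+1/25)) = 2.1907
t = (54.000−32.800)/2.1907 = 9.6772
df = 47

test statistic = 9.677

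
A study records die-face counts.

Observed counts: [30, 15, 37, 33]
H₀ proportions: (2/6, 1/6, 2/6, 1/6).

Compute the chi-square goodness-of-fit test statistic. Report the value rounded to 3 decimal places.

n = 115; E_i = n·p_i = [38.33, 19.17, 38.33, 19.17]
χ² = (30−38.33)²/38.33 + (15−19.17)²/19.17 + (37−38.33)²/38.33 + (33−19.17)²/19.17 = 12.7478
df = 3

test statistic = 12.748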